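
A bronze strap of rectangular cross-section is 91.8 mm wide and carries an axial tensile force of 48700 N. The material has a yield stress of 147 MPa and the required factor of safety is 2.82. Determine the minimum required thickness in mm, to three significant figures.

t = 10.2 mm

σ_allow = 147/2.82 = 52.13 MPa.
Required area A = F/σ_allow = 48700/52.13 = 934.2 mm².
t = A/w = 934.2/91.8 = 10.18 mm.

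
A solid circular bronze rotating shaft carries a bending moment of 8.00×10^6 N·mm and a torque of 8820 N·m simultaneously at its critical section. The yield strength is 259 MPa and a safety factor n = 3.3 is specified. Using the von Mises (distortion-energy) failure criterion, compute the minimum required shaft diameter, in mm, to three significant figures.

d = 113 mm

σ_allow = σ_y/n = 259/3.3 = 78.48 MPa.
For a solid shaft σ_b = 32M/(πd³) and τ = 16T/(πd³), so the von Mises stress is σ' = (16/πd³)·√(4M²+3T²).
√(4M²+3T²) = √(4×(8.000×10^6)² + 3×(8.820×10^6)²) = 2.212×10^7 N·mm.
d³ = 16×2.212×10^7/(π×78.48) = 1.436×10^6 mm³.
d = 112.8 mm.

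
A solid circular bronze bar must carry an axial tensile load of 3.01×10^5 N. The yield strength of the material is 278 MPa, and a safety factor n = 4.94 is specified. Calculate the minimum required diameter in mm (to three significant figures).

d = 82.5 mm

Allowable stress σ_allow = 278/4.94 = 56.28 MPa.
Required area A = F/σ_allow = 301000/56.28 = 5349 mm².
A = πd²/4 → d = √(4A/π) = 82.52 mm.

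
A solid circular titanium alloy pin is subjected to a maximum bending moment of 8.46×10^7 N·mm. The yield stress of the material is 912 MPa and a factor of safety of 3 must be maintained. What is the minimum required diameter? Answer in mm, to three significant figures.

σ_allow = 912/3 = 304.0 MPa.
For a solid circular section σ = 32M/(πd³), so d³ = 32M/(π σ_allow) = 32×8.4600×10^7/(π×304.0) = 2.835×10^6 mm³.
d = 141.5 mm.

d = 142 mm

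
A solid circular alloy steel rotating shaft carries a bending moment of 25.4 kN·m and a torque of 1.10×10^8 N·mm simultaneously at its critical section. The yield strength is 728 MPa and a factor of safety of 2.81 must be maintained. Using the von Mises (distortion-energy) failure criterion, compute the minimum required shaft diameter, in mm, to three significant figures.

d = 157 mm

σ_allow = σ_y/n = 728/2.81 = 259.1 MPa.
For a solid shaft σ_b = 32M/(πd³) and τ = 16T/(πd³), so the von Mises stress is σ' = (16/πd³)·√(4M²+3T²).
√(4M²+3T²) = √(4×(2.540×10^7)² + 3×(1.100×10^8)²) = 1.972×10^8 N·mm.
d³ = 16×1.972×10^8/(π×259.1) = 3.876×10^6 mm³.
d = 157.1 mm.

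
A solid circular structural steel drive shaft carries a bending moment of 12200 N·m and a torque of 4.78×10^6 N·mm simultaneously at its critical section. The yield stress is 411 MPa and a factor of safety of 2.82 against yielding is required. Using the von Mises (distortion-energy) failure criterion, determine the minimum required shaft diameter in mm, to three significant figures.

σ_allow = σ_y/n = 411/2.82 = 145.7 MPa.
For a solid shaft σ_b = 32M/(πd³) and τ = 16T/(πd³), so the von Mises stress is σ' = (16/πd³)·√(4M²+3T²).
√(4M²+3T²) = √(4×(1.220×10^7)² + 3×(4.780×10^6)²) = 2.577×10^7 N·mm.
d³ = 16×2.577×10^7/(π×145.7) = 900400 mm³.
d = 96.56 mm.

d = 96.6 mm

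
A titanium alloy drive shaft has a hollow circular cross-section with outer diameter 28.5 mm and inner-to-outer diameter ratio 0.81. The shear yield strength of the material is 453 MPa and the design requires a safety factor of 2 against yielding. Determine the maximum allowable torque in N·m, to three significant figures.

T_allow = 586 N·m

τ_allow = 453/2 = 226.5 MPa.
For a hollow shaft T_allow = τ_allow·πd_o³(1−k⁴)/16 with 1−k⁴ = 0.5695, so πd_o³(1−k⁴)/16 = 2589 mm³.
T_allow = 226.5×2589 = 586300 N·mm = 586.3 N·m.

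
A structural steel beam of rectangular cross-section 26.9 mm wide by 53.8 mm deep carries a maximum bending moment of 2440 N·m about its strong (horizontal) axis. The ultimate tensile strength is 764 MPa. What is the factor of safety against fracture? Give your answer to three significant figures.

Section modulus S = bh²/6 = 26.9×53.8²/6 = 12980 mm³.
σ = M/S = 2440000/12980 = 188.0 MPa.
n = 764/188.0 = 4.063.

n = 4.06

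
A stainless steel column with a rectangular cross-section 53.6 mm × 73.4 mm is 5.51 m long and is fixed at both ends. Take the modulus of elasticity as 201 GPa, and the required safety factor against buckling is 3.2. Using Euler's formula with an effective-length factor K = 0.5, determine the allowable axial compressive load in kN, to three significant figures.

P_allow = 76.9 kN

Buckling occurs about the weak axis: I_min = h·b³/12 = 73.4×53.6³/12 = 941900 mm⁴ (b = 53.6 mm is the smaller dimension).
Effective length L_e = KL = 0.5×5.51 m = 2755 mm.
Euler critical load P_cr = π²EI/L_e² = π²×201000×941900/2755² = 246200 N.
P_allow = P_cr/n = 246200/3.2 = 76930 N.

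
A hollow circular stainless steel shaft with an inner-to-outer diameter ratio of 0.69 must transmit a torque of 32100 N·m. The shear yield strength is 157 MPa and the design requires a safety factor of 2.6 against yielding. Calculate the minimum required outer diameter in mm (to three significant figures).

d_o = 152 mm

τ_allow = 157/2.6 = 60.38 MPa.
For a hollow shaft τ = 16T/[πd_o³(1−k⁴)] with k = 0.69, so 1−k⁴ = 0.7733.
d_o³ = 16T/[π τ_allow (1−k⁴)] = 16×3.2100×10^7/(π×60.38×0.7733) = 3.501×10^6 mm³.
d_o = 151.8 mm.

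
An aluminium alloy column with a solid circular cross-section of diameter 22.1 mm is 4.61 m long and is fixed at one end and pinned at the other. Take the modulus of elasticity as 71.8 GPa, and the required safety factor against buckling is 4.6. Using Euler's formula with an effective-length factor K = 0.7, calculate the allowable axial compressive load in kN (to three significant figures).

P_allow = 0.173 kN

I = πd⁴/64 = π×22.1⁴/64 = 11710 mm⁴.
Effective length L_e = KL = 0.7×4.61 m = 3227 mm.
Euler critical load P_cr = π²EI/L_e² = π²×71800×11710/3227² = 796.8 N.
P_allow = P_cr/n = 796.8/4.6 = 173.2 N.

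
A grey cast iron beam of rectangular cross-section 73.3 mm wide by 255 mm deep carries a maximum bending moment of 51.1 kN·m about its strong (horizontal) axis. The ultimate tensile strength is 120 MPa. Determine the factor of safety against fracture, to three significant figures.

n = 1.87

Section modulus S = bh²/6 = 73.3×255²/6 = 794400 mm³.
σ = M/S = 5.1100×10^7/794400 = 64.33 MPa.
n = 120/64.33 = 1.865.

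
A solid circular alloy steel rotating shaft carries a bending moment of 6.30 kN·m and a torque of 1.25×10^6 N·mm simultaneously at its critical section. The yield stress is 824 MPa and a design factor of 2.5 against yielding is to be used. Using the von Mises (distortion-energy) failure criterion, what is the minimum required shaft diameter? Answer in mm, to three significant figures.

d = 58.2 mm

σ_allow = σ_y/n = 824/2.5 = 329.6 MPa.
For a solid shaft σ_b = 32M/(πd³) and τ = 16T/(πd³), so the von Mises stress is σ' = (16/πd³)·√(4M²+3T²).
√(4M²+3T²) = √(4×(6.300×10^6)² + 3×(1.250×10^6)²) = 1.278×10^7 N·mm.
d³ = 16×1.278×10^7/(π×329.6) = 197500 mm³.
d = 58.24 mm.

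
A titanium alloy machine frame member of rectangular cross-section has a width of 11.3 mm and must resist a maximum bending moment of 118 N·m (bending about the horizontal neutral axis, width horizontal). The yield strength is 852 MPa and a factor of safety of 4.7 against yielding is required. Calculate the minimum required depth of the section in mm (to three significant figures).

σ_allow = 852/4.7 = 181.3 MPa.
For a rectangular section σ = 6M/(bh²), so h² = 6M/(b σ_allow) = 6×118000/(11.3×181.3) = 345.6 mm².
h = 18.59 mm.

h = 18.6 mm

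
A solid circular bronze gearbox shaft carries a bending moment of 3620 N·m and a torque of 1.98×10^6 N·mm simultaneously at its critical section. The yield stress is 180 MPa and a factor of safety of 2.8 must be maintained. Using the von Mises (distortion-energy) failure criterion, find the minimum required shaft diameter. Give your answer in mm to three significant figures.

σ_allow = σ_y/n = 180/2.8 = 64.29 MPa.
For a solid shaft σ_b = 32M/(πd³) and τ = 16T/(πd³), so the von Mises stress is σ' = (16/πd³)·√(4M²+3T²).
√(4M²+3T²) = √(4×(3.620×10^6)² + 3×(1.980×10^6)²) = 8.011×10^6 N·mm.
d³ = 16×8.011×10^6/(π×64.29) = 634700 mm³.
d = 85.94 mm.

d = 85.9 mm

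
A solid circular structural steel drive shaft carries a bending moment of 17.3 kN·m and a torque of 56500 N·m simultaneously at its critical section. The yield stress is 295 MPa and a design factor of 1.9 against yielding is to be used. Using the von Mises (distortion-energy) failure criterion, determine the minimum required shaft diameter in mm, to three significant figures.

d = 150 mm

σ_allow = σ_y/n = 295/1.9 = 155.3 MPa.
For a solid shaft σ_b = 32M/(πd³) and τ = 16T/(πd³), so the von Mises stress is σ' = (16/πd³)·√(4M²+3T²).
√(4M²+3T²) = √(4×(1.730×10^7)² + 3×(5.650×10^7)²) = 1.038×10^8 N·mm.
d³ = 16×1.038×10^8/(π×155.3) = 3.405×10^6 mm³.
d = 150.4 mm.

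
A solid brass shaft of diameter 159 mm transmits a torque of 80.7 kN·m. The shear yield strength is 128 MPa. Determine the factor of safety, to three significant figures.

n = 1.25

τ = 16T/(πd³) = 16×8.0700×10^7/(π×159³) = 102.2 MPa.
n = τ_limit/τ = 128/102.2 = 1.252.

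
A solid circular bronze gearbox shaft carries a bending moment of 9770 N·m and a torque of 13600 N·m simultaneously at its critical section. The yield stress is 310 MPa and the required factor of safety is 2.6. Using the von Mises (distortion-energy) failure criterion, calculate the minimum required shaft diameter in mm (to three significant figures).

d = 109 mm

σ_allow = σ_y/n = 310/2.6 = 119.2 MPa.
For a solid shaft σ_b = 32M/(πd³) and τ = 16T/(πd³), so the von Mises stress is σ' = (16/πd³)·√(4M²+3T²).
√(4M²+3T²) = √(4×(9.770×10^6)² + 3×(1.360×10^7)²) = 3.061×10^7 N·mm.
d³ = 16×3.061×10^7/(π×119.2) = 1.307×10^6 mm³.
d = 109.3 mm.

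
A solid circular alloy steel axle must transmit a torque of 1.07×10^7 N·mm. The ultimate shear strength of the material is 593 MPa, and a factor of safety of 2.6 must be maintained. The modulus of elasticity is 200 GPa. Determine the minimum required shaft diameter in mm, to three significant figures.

Allowable shear stress τ_allow = 593/2.6 = 228.1 MPa.
For a solid shaft τ = 16T/(πd³), so d³ = 16T/(π τ_allow) = 16×1.0700×10^7/(π×228.1) = 238900 mm³.
d = (238900)^(1/3) = 62.05 mm.

d = 62.1 mm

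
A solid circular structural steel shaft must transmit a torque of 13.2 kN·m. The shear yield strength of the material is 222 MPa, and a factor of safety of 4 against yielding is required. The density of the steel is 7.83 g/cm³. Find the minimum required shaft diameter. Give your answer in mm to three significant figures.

Allowable shear stress τ_allow = 222/4 = 55.50 MPa.
For a solid shaft τ = 16T/(πd³), so d³ = 16T/(π τ_allow) = 16×1.3200×10^7/(π×55.50) = 1.211×10^6 mm³.
d = (1.211×10^6)^(1/3) = 106.6 mm.

d = 107 mm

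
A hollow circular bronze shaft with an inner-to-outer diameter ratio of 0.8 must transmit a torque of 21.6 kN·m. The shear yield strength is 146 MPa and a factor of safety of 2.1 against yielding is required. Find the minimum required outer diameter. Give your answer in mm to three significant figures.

τ_allow = 146/2.1 = 69.52 MPa.
For a hollow shaft τ = 16T/[πd_o³(1−k⁴)] with k = 0.8, so 1−k⁴ = 0.5904.
d_o³ = 16T/[π τ_allow (1−k⁴)] = 16×2.1600×10^7/(π×69.52×0.5904) = 2.680×10^6 mm³.
d_o = 138.9 mm.

d_o = 139 mm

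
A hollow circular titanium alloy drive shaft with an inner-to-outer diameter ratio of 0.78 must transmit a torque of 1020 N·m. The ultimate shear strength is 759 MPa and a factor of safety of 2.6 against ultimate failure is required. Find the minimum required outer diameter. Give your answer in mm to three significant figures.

τ_allow = 759/2.6 = 291.9 MPa.
For a hollow shaft τ = 16T/[πd_o³(1−k⁴)] with k = 0.78, so 1−k⁴ = 0.6298.
d_o³ = 16T/[π τ_allow (1−k⁴)] = 16×1020000/(π×291.9×0.6298) = 28250 mm³.
d_o = 30.46 mm.

d_o = 30.5 mm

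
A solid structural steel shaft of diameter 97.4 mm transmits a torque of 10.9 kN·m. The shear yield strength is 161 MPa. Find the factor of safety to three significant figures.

n = 2.68

τ = 16T/(πd³) = 16×1.0900×10^7/(π×97.4³) = 60.08 MPa.
n = τ_limit/τ = 161/60.08 = 2.680.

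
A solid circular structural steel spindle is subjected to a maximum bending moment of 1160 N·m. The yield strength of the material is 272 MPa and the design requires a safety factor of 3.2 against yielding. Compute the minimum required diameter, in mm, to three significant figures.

d = 51.8 mm

σ_allow = 272/3.2 = 85.00 MPa.
For a solid circular section σ = 32M/(πd³), so d³ = 32M/(π σ_allow) = 32×1160000/(π×85.00) = 139000 mm³.
d = 51.80 mm.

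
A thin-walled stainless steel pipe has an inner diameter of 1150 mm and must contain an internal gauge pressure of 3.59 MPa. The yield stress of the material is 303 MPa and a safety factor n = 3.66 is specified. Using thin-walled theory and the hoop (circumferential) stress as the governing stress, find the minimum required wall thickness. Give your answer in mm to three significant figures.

σ_allow = 303/3.66 = 82.79 MPa.
Hoop stress σ_h = pD/(2t), so t = pD/(2σ_allow) = 3.59×1150/(2×82.79) = 24.93 mm.

t = 24.9 mm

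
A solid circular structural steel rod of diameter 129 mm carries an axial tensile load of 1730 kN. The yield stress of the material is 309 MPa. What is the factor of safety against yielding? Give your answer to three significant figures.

n = 2.33

A = πd²/4 = 13070 mm².
σ = F/A = 1730000/13070 = 132.4 MPa.
n = 309/132.4 = 2.334.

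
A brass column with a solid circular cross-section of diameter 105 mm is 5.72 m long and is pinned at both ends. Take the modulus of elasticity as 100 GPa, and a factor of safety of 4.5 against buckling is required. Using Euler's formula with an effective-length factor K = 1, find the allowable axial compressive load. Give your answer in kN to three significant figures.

I = πd⁴/64 = π×105⁴/64 = 5.967×10^6 mm⁴.
Effective length L_e = KL = 1×5.72 m = 5720 mm.
Euler critical load P_cr = π²EI/L_e² = π²×100000×5.967×10^6/5720² = 180000 N.
P_allow = P_cr/n = 180000/4.5 = 40000 N.

P_allow = 40.0 kN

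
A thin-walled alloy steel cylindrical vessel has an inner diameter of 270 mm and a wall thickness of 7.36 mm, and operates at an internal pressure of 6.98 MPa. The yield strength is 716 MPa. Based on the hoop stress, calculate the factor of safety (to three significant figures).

n = 5.59

σ_h = pD/(2t) = 6.98×270/(2×7.36) = 128.0 MPa.
n = 716/128.0 = 5.592.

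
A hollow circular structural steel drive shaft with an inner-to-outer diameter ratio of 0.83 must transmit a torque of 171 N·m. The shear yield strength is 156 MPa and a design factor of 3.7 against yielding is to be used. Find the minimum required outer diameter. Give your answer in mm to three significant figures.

d_o = 34.0 mm

τ_allow = 156/3.7 = 42.16 MPa.
For a hollow shaft τ = 16T/[πd_o³(1−k⁴)] with k = 0.83, so 1−k⁴ = 0.5254.
d_o³ = 16T/[π τ_allow (1−k⁴)] = 16×171000/(π×42.16×0.5254) = 39310 mm³.
d_o = 34.00 mm.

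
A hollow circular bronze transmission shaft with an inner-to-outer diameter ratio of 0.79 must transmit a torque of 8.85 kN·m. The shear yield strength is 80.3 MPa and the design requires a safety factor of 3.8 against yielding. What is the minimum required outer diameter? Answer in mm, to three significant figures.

d_o = 152 mm

τ_allow = 80.3/3.8 = 21.13 MPa.
For a hollow shaft τ = 16T/[πd_o³(1−k⁴)] with k = 0.79, so 1−k⁴ = 0.6105.
d_o³ = 16T/[π τ_allow (1−k⁴)] = 16×8850000/(π×21.13×0.6105) = 3.494×10^6 mm³.
d_o = 151.7 mm.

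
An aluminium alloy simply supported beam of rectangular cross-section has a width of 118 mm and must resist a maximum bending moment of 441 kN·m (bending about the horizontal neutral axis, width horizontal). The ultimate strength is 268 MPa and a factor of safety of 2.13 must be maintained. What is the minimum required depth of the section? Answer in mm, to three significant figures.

σ_allow = 268/2.13 = 125.8 MPa.
For a rectangular section σ = 6M/(bh²), so h² = 6M/(b σ_allow) = 6×4.4100×10^8/(118×125.8) = 178200 mm².
h = 422.2 mm.

h = 422 mm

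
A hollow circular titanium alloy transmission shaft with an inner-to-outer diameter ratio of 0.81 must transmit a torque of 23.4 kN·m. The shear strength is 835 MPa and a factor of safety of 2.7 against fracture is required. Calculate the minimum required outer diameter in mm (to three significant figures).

d_o = 87.8 mm

τ_allow = 835/2.7 = 309.3 MPa.
For a hollow shaft τ = 16T/[πd_o³(1−k⁴)] with k = 0.81, so 1−k⁴ = 0.5695.
d_o³ = 16T/[π τ_allow (1−k⁴)] = 16×2.3400×10^7/(π×309.3×0.5695) = 676600 mm³.
d_o = 87.79 mm.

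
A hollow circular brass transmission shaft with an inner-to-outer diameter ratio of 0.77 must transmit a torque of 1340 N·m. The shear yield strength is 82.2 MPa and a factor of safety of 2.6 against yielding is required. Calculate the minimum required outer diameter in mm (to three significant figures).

τ_allow = 82.2/2.6 = 31.62 MPa.
For a hollow shaft τ = 16T/[πd_o³(1−k⁴)] with k = 0.77, so 1−k⁴ = 0.6485.
d_o³ = 16T/[π τ_allow (1−k⁴)] = 16×1340000/(π×31.62×0.6485) = 332900 mm³.
d_o = 69.30 mm.

d_o = 69.3 mm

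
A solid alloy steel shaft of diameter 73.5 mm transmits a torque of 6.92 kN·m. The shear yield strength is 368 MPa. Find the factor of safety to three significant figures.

τ = 16T/(πd³) = 16×6920000/(π×73.5³) = 88.76 MPa.
n = τ_limit/τ = 368/88.76 = 4.146.

n = 4.15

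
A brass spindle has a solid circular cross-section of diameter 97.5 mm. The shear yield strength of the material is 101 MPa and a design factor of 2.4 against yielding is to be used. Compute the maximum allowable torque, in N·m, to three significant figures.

T_allow = 7660 N·m

τ_allow = 101/2.4 = 42.08 MPa.
For a solid shaft T_allow = τ_allow·πd³/16; πd³/16 = π×97.5³/16 = 182000 mm³.
T_allow = 42.08×182000 = 7.659×10^6 N·mm = 7659 N·m.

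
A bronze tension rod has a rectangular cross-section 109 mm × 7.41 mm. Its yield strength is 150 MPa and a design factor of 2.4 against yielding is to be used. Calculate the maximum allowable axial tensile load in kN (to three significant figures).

F_allow = 50.5 kN

σ_allow = 150/2.4 = 62.50 MPa.
A = 109×7.41 = 807.7 mm².
F_allow = σ_allow × A = 62.50×807.7 = 50480 N.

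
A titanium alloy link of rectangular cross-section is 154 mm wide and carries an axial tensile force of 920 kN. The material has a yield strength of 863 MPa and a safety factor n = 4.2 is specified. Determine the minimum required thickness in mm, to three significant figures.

t = 29.1 mm

σ_allow = 863/4.2 = 205.5 MPa.
Required area A = F/σ_allow = 920000/205.5 = 4477 mm².
t = A/w = 4477/154 = 29.07 mm.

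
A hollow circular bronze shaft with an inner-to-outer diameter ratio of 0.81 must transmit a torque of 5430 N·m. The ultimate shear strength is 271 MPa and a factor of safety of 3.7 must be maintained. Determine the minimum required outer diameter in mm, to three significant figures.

d_o = 87.2 mm

τ_allow = 271/3.7 = 73.24 MPa.
For a hollow shaft τ = 16T/[πd_o³(1−k⁴)] with k = 0.81, so 1−k⁴ = 0.5695.
d_o³ = 16T/[π τ_allow (1−k⁴)] = 16×5430000/(π×73.24×0.5695) = 663000 mm³.
d_o = 87.20 mm.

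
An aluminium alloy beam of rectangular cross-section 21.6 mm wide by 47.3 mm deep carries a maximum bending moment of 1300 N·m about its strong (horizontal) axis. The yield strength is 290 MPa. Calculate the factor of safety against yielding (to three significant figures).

Section modulus S = bh²/6 = 21.6×47.3²/6 = 8054 mm³.
σ = M/S = 1300000/8054 = 161.4 MPa.
n = 290/161.4 = 1.797.

n = 1.80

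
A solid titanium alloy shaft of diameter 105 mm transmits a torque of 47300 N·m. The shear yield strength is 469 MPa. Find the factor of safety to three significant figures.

τ = 16T/(πd³) = 16×4.7300×10^7/(π×105³) = 208.1 MPa.
n = τ_limit/τ = 469/208.1 = 2.254.

n = 2.25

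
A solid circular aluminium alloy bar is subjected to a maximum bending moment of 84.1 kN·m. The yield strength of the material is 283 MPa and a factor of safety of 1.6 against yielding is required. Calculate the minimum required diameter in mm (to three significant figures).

d = 169 mm

σ_allow = 283/1.6 = 176.9 MPa.
For a solid circular section σ = 32M/(πd³), so d³ = 32M/(π σ_allow) = 32×8.4100×10^7/(π×176.9) = 4.843×10^6 mm³.
d = 169.2 mm.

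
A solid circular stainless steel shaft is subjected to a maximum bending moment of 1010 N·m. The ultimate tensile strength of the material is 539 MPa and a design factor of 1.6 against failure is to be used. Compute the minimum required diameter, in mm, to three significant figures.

d = 31.3 mm

σ_allow = 539/1.6 = 336.9 MPa.
For a solid circular section σ = 32M/(πd³), so d³ = 32M/(π σ_allow) = 32×1010000/(π×336.9) = 30540 mm³.
d = 31.26 mm.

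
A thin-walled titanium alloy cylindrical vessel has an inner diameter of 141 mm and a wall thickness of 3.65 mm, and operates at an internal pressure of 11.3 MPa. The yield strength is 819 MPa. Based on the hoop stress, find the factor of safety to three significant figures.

σ_h = pD/(2t) = 11.3×141/(2×3.65) = 218.3 MPa.
n = 819/218.3 = 3.752.

n = 3.75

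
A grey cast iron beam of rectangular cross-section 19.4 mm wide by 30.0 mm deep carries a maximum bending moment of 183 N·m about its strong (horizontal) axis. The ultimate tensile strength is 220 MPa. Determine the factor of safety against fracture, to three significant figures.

Section modulus S = bh²/6 = 19.4×30.0²/6 = 2910 mm³.
σ = M/S = 183000/2910 = 62.89 MPa.
n = 220/62.89 = 3.498.

n = 3.50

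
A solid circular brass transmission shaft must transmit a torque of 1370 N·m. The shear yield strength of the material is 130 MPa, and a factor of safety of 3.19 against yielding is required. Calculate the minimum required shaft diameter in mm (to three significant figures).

Allowable shear stress τ_allow = 130/3.19 = 40.75 MPa.
For a solid shaft τ = 16T/(πd³), so d³ = 16T/(π τ_allow) = 16×1370000/(π×40.75) = 171200 mm³.
d = (171200)^(1/3) = 55.53 mm.

d = 55.5 mm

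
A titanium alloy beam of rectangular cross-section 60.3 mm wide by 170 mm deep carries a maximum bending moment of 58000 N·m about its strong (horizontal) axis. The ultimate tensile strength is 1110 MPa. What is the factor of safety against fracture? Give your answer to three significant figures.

Section modulus S = bh²/6 = 60.3×170²/6 = 290400 mm³.
σ = M/S = 5.8000×10^7/290400 = 199.7 MPa.
n = 1110/199.7 = 5.559.

n = 5.56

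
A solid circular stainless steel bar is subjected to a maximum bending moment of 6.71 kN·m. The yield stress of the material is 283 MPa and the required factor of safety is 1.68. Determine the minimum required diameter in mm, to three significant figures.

d = 74.0 mm

σ_allow = 283/1.68 = 168.5 MPa.
For a solid circular section σ = 32M/(πd³), so d³ = 32M/(π σ_allow) = 32×6710000/(π×168.5) = 405700 mm³.
d = 74.03 mm.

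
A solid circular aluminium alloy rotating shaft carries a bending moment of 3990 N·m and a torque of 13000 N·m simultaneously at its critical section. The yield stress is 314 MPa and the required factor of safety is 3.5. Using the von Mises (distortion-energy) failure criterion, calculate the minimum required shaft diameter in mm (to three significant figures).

σ_allow = σ_y/n = 314/3.5 = 89.71 MPa.
For a solid shaft σ_b = 32M/(πd³) and τ = 16T/(πd³), so the von Mises stress is σ' = (16/πd³)·√(4M²+3T²).
√(4M²+3T²) = √(4×(3.990×10^6)² + 3×(1.300×10^7)²) = 2.389×10^7 N·mm.
d³ = 16×2.389×10^7/(π×89.71) = 1.356×10^6 mm³.
d = 110.7 mm.

d = 111 mm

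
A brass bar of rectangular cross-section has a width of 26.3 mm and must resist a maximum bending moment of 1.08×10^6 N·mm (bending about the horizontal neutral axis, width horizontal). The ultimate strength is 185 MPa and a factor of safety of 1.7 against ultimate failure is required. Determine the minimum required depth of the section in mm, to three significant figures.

h = 47.6 mm

σ_allow = 185/1.7 = 108.8 MPa.
For a rectangular section σ = 6M/(bh²), so h² = 6M/(b σ_allow) = 6×1080000/(26.3×108.8) = 2264 mm².
h = 47.58 mm.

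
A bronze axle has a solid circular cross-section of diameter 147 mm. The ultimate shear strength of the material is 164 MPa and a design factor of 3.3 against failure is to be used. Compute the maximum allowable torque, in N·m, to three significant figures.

T_allow = 31000 N·m

τ_allow = 164/3.3 = 49.70 MPa.
For a solid shaft T_allow = τ_allow·πd³/16; πd³/16 = π×147³/16 = 623700 mm³.
T_allow = 49.70×623700 = 3.100×10^7 N·mm = 31000 N·m.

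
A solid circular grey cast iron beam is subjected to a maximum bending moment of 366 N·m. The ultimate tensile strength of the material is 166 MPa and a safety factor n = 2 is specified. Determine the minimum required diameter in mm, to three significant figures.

σ_allow = 166/2 = 83.00 MPa.
For a solid circular section σ = 32M/(πd³), so d³ = 32M/(π σ_allow) = 32×366000/(π×83.00) = 44920 mm³.
d = 35.55 mm.

d = 35.5 mm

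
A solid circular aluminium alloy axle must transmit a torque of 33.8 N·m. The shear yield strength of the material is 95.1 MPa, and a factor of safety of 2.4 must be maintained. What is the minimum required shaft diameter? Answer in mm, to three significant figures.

d = 16.3 mm

Allowable shear stress τ_allow = 95.1/2.4 = 39.62 MPa.
For a solid shaft τ = 16T/(πd³), so d³ = 16T/(π τ_allow) = 16×33800/(π×39.62) = 4344 mm³.
d = (4344)^(1/3) = 16.32 mm.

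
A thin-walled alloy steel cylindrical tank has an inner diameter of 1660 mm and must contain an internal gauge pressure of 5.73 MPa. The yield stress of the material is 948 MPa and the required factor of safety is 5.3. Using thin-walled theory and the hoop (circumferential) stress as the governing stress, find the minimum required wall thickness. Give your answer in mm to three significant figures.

t = 26.6 mm

σ_allow = 948/5.3 = 178.9 MPa.
Hoop stress σ_h = pD/(2t), so t = pD/(2σ_allow) = 5.73×1660/(2×178.9) = 26.59 mm.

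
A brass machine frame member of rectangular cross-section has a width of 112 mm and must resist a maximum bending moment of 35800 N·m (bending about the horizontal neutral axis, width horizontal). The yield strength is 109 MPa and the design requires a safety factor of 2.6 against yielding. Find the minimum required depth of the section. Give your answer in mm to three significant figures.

σ_allow = 109/2.6 = 41.92 MPa.
For a rectangular section σ = 6M/(bh²), so h² = 6M/(b σ_allow) = 6×3.5800×10^7/(112×41.92) = 45750 mm².
h = 213.9 mm.

h = 214 mm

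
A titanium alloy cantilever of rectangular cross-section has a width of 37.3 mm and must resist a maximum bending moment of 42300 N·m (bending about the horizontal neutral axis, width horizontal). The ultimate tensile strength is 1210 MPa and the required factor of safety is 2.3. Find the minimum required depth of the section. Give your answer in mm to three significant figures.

h = 114 mm

σ_allow = 1210/2.3 = 526.1 MPa.
For a rectangular section σ = 6M/(bh²), so h² = 6M/(b σ_allow) = 6×4.2300×10^7/(37.3×526.1) = 12930 mm².
h = 113.7 mm.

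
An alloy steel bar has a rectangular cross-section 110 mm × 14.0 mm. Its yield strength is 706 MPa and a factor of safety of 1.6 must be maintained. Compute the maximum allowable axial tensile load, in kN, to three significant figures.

σ_allow = 706/1.6 = 441.2 MPa.
A = 110×14.0 = 1540 mm².
F_allow = σ_allow × A = 441.2×1540 = 679500 N.

F_allow = 680 kN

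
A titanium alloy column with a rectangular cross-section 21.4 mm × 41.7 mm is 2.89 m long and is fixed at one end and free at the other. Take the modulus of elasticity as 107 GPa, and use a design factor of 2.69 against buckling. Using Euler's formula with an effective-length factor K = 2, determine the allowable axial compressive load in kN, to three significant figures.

P_allow = 0.400 kN

Buckling occurs about the weak axis: I_min = h·b³/12 = 41.7×21.4³/12 = 34060 mm⁴ (b = 21.4 mm is the smaller dimension).
Effective length L_e = KL = 2×2.89 m = 5780 mm.
Euler critical load P_cr = π²EI/L_e² = π²×107000×34060/5780² = 1077 N.
P_allow = P_cr/n = 1077/2.69 = 400.2 N.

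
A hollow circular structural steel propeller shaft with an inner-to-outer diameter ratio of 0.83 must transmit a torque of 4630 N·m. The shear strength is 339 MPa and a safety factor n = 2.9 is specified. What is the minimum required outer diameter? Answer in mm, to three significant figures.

τ_allow = 339/2.9 = 116.9 MPa.
For a hollow shaft τ = 16T/[πd_o³(1−k⁴)] with k = 0.83, so 1−k⁴ = 0.5254.
d_o³ = 16T/[π τ_allow (1−k⁴)] = 16×4630000/(π×116.9×0.5254) = 383900 mm³.
d_o = 72.68 mm.

d_o = 72.7 mm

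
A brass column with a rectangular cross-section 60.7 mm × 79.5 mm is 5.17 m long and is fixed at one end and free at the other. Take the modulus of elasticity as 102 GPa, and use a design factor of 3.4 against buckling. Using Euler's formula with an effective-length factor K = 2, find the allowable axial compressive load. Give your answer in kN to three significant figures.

P_allow = 4.10 kN

Buckling occurs about the weak axis: I_min = h·b³/12 = 79.5×60.7³/12 = 1.482×10^6 mm⁴ (b = 60.7 mm is the smaller dimension).
Effective length L_e = KL = 2×5.17 m = 10340 mm.
Euler critical load P_cr = π²EI/L_e² = π²×102000×1.482×10^6/10340² = 13950 N.
P_allow = P_cr/n = 13950/3.4 = 4103 N.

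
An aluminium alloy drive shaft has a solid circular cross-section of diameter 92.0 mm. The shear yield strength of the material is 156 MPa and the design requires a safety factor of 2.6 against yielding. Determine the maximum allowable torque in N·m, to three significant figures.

τ_allow = 156/2.6 = 60.00 MPa.
For a solid shaft T_allow = τ_allow·πd³/16; πd³/16 = π×92.0³/16 = 152900 mm³.
T_allow = 60.00×152900 = 9.174×10^6 N·mm = 9174 N·m.

T_allow = 9170 N·m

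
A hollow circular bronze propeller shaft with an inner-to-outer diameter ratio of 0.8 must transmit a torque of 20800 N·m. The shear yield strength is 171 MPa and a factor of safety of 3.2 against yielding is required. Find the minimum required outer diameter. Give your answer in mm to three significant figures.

τ_allow = 171/3.2 = 53.44 MPa.
For a hollow shaft τ = 16T/[πd_o³(1−k⁴)] with k = 0.8, so 1−k⁴ = 0.5904.
d_o³ = 16T/[π τ_allow (1−k⁴)] = 16×2.0800×10^7/(π×53.44×0.5904) = 3.358×10^6 mm³.
d_o = 149.7 mm.

d_o = 150 mm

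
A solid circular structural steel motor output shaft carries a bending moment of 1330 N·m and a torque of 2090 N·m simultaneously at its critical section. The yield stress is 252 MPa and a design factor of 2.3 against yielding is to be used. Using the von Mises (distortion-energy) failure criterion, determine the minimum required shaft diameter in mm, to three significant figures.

σ_allow = σ_y/n = 252/2.3 = 109.6 MPa.
For a solid shaft σ_b = 32M/(πd³) and τ = 16T/(πd³), so the von Mises stress is σ' = (16/πd³)·√(4M²+3T²).
√(4M²+3T²) = √(4×(1.330×10^6)² + 3×(2.090×10^6)²) = 4.492×10^6 N·mm.
d³ = 16×4.492×10^6/(π×109.6) = 208800 mm³.
d = 59.33 mm.

d = 59.3 mm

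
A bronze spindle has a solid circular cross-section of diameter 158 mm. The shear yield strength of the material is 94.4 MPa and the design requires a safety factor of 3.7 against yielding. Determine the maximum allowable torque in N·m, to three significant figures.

T_allow = 19800 N·m

τ_allow = 94.4/3.7 = 25.51 MPa.
For a solid shaft T_allow = τ_allow·πd³/16; πd³/16 = π×158³/16 = 774500 mm³.
T_allow = 25.51×774500 = 1.976×10^7 N·mm = 19760 N·m.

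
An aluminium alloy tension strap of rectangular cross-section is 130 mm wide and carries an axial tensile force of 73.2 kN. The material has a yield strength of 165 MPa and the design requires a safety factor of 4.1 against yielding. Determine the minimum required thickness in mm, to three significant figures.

t = 14.0 mm

σ_allow = 165/4.1 = 40.24 MPa.
Required area A = F/σ_allow = 73200/40.24 = 1819 mm².
t = A/w = 1819/130 = 13.99 mm.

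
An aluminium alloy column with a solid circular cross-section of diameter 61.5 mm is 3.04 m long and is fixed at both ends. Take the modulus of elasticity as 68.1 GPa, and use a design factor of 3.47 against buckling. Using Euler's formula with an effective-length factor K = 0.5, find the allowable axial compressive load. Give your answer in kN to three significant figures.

P_allow = 58.9 kN

I = πd⁴/64 = π×61.5⁴/64 = 702200 mm⁴.
Effective length L_e = KL = 0.5×3.04 m = 1520 mm.
Euler critical load P_cr = π²EI/L_e² = π²×68100×702200/1520² = 204300 N.
P_allow = P_cr/n = 204300/3.47 = 58870 N.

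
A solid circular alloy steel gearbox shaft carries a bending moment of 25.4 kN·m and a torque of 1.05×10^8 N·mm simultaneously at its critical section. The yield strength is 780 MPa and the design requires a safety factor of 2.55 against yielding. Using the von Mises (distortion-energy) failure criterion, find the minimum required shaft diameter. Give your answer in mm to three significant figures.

σ_allow = σ_y/n = 780/2.55 = 305.9 MPa.
For a solid shaft σ_b = 32M/(πd³) and τ = 16T/(πd³), so the von Mises stress is σ' = (16/πd³)·√(4M²+3T²).
√(4M²+3T²) = √(4×(2.540×10^7)² + 3×(1.050×10^8)²) = 1.888×10^8 N·mm.
d³ = 16×1.888×10^8/(π×305.9) = 3.144×10^6 mm³.
d = 146.5 mm.

d = 146 mm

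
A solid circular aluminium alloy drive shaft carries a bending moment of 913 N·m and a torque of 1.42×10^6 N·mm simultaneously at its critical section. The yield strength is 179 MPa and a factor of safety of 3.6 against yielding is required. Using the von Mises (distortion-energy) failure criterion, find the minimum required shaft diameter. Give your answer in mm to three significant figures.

d = 68.0 mm

σ_allow = σ_y/n = 179/3.6 = 49.72 MPa.
For a solid shaft σ_b = 32M/(πd³) and τ = 16T/(πd³), so the von Mises stress is σ' = (16/πd³)·√(4M²+3T²).
√(4M²+3T²) = √(4×(913000)² + 3×(1.420×10^6)²) = 3.063×10^6 N·mm.
d³ = 16×3.063×10^6/(π×49.72) = 313800 mm³.
d = 67.95 mm.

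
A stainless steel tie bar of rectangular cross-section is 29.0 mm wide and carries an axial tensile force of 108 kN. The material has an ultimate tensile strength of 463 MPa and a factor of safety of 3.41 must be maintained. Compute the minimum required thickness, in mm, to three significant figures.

t = 27.4 mm

σ_allow = 463/3.41 = 135.8 MPa.
Required area A = F/σ_allow = 108000/135.8 = 795.4 mm².
t = A/w = 795.4/29.0 = 27.43 mm.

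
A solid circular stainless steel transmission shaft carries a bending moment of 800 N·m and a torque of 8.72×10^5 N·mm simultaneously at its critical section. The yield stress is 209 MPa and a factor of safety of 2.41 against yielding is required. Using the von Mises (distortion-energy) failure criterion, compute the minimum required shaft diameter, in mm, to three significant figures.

σ_allow = σ_y/n = 209/2.41 = 86.72 MPa.
For a solid shaft σ_b = 32M/(πd³) and τ = 16T/(πd³), so the von Mises stress is σ' = (16/πd³)·√(4M²+3T²).
√(4M²+3T²) = √(4×(800000)² + 3×(872000)²) = 2.200×10^6 N·mm.
d³ = 16×2.200×10^6/(π×86.72) = 129200 mm³.
d = 50.56 mm.

d = 50.6 mm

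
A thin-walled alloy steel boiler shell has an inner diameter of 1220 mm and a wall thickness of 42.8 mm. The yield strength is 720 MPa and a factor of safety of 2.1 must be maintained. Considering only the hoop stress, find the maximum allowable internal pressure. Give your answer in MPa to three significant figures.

p_allow = 24.1 MPa

σ_allow = 720/2.1 = 342.9 MPa.
σ_h = pD/(2t) → p_allow = 2σ_allow t/D = 2×342.9×42.8/1220 = 24.06 MPa.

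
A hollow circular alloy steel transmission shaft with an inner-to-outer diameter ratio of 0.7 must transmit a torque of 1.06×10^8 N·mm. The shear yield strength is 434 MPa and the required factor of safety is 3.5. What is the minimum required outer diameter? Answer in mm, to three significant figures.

d_o = 179 mm

τ_allow = 434/3.5 = 124.0 MPa.
For a hollow shaft τ = 16T/[πd_o³(1−k⁴)] with k = 0.7, so 1−k⁴ = 0.7599.
d_o³ = 16T/[π τ_allow (1−k⁴)] = 16×1.0600×10^8/(π×124.0×0.7599) = 5.729×10^6 mm³.
d_o = 178.9 mm.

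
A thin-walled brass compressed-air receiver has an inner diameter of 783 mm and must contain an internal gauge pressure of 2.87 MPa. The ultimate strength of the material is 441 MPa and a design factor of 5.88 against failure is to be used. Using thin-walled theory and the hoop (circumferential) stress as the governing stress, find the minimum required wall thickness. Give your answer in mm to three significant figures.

t = 15.0 mm

σ_allow = 441/5.88 = 75.00 MPa.
Hoop stress σ_h = pD/(2t), so t = pD/(2σ_allow) = 2.87×783/(2×75.00) = 14.98 mm.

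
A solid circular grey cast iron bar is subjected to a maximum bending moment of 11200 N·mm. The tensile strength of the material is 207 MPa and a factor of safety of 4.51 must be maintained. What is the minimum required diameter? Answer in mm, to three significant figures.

d = 13.5 mm

σ_allow = 207/4.51 = 45.90 MPa.
For a solid circular section σ = 32M/(πd³), so d³ = 32M/(π σ_allow) = 32×11200/(π×45.90) = 2486 mm³.
d = 13.55 mm.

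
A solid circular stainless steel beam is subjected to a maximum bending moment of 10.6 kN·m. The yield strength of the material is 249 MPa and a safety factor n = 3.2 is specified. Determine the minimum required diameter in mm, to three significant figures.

d = 112 mm

σ_allow = 249/3.2 = 77.81 MPa.
For a solid circular section σ = 32M/(πd³), so d³ = 32M/(π σ_allow) = 32×1.0600×10^7/(π×77.81) = 1.388×10^6 mm³.
d = 111.5 mm.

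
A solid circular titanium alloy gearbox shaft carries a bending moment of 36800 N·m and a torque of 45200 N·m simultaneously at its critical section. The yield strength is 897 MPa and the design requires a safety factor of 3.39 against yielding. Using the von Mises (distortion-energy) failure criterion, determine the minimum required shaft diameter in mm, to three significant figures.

σ_allow = σ_y/n = 897/3.39 = 264.6 MPa.
For a solid shaft σ_b = 32M/(πd³) and τ = 16T/(πd³), so the von Mises stress is σ' = (16/πd³)·√(4M²+3T²).
√(4M²+3T²) = √(4×(3.680×10^7)² + 3×(4.520×10^7)²) = 1.075×10^8 N·mm.
d³ = 16×1.075×10^8/(π×264.6) = 2.068×10^6 mm³.
d = 127.4 mm.

d = 127 mm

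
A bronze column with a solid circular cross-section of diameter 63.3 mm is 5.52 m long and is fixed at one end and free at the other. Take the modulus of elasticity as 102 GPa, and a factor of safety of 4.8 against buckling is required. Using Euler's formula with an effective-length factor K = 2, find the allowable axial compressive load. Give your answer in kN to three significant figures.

P_allow = 1.36 kN

I = πd⁴/64 = π×63.3⁴/64 = 788100 mm⁴.
Effective length L_e = KL = 2×5.52 m = 11040 mm.
Euler critical load P_cr = π²EI/L_e² = π²×102000×788100/11040² = 6509 N.
P_allow = P_cr/n = 6509/4.8 = 1356 N.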